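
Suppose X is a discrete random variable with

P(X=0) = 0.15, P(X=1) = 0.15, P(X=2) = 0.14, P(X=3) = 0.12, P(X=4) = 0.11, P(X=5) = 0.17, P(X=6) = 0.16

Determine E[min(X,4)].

2.55

E[min(X,4)] = Σ min(x,4)·P(X=x)
 = 0·0.15 + 1·0.15 + 2·0.14 + 3·0.12 + 4·0.11 + 4·0.17 + 4·0.16
 = 0 + 0.15 + 0.28 + 0.36 + 0.44 + 0.68 + 0.64
 = 2.55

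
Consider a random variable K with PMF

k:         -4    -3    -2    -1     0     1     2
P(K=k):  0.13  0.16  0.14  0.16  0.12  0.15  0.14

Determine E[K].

E[K] = Σ k·P(K=k)
 = (-4)·0.13 + (-3)·0.16 + (-2)·0.14 + (-1)·0.16 + 0·0.12 + 1·0.15 + 2·0.14
 = (-0.52) + (-0.48) + (-0.28) + (-0.16) + 0 + 0.15 + 0.28
 = -1.01

-1.01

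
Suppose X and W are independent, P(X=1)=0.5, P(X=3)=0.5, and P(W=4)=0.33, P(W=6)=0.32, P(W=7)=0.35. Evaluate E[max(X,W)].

E[max(X,W)] = Σ_x Σ_w max(x,w) · P(X=x)P(W=w)
 = 4·0.165 + 6·0.16 + 7·0.175 + 4·0.165 + 6·0.16 + 7·0.175
 = 0.66 + 0.96 + 1.225 + 0.66 + 0.96 + 1.225
 = 5.69

5.69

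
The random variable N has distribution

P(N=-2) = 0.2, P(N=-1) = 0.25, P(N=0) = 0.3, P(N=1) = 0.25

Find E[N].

E[N] = Σ n·P(N=n)
 = (-2)·0.2 + (-1)·0.25 + 0·0.3 + 1·0.25
 = (-0.4) + (-0.25) + 0 + 0.25
 = -0.4

-0.4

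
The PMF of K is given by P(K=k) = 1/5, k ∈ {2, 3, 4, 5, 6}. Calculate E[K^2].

18

E[K^2] = Σ k^2·P(K=k)
 = 4·1/5 + 9·1/5 + 16·1/5 + 25·1/5 + 36·1/5
 = 4/5 + 9/5 + 16/5 + 5 + 36/5
 = 18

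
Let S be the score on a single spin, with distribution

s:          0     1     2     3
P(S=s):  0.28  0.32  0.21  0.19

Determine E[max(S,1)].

E[max(S,1)] = Σ max(s,1)·P(S=s)
 = 1·0.28 + 1·0.32 + 2·0.21 + 3·0.19
 = 0.28 + 0.32 + 0.42 + 0.57
 = 1.59

1.59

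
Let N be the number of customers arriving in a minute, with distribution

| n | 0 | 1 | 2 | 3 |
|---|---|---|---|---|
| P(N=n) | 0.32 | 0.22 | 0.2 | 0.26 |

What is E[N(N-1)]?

1.96

E[N(N-1)] = Σ n(n-1)·P(N=n)
 = 0·0.32 + 0·0.22 + 2·0.2 + 6·0.26
 = 0 + 0 + 0.4 + 1.56
 = 1.96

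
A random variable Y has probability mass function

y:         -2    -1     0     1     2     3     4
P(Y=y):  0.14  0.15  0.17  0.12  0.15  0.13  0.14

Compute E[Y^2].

E[Y^2] = Σ y^2·P(Y=y)
 = 4·0.14 + 1·0.15 + 0·0.17 + 1·0.12 + 4·0.15 + 9·0.13 + 16·0.14
 = 0.56 + 0.15 + 0 + 0.12 + 0.6 + 1.17 + 2.24
 = 4.84

4.84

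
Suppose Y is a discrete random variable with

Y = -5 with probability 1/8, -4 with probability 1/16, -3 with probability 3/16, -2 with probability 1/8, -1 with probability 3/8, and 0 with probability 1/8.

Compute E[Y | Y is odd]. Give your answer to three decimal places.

-2.273

P(Y is odd) = 1/8 + 3/16 + 3/8 = 11/16.
E[Y | Y is odd] = [(-5)·1/8 + (-3)·3/16 + (-1)·3/8] / (11/16)
 = -25/16 / (11/16)
 = -25/11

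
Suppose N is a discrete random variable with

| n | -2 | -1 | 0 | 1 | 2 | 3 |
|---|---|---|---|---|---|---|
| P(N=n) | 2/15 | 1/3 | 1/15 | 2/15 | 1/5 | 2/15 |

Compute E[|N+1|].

E[|N+1|] = Σ |n+1|·P(N=n)
 = 1·2/15 + 0·1/3 + 1·1/15 + 2·2/15 + 3·1/5 + 4·2/15
 = 2/15 + 0 + 1/15 + 4/15 + 3/5 + 8/15
 = 8/5

1.6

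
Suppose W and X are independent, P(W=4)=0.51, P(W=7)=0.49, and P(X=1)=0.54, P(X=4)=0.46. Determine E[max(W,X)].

5.47

E[max(W,X)] = Σ_w Σ_x max(w,x) · P(W=w)P(X=x)
 = 4·0.2754 + 4·0.2346 + 7·0.2646 + 7·0.2254
 = 1.1016 + 0.9384 + 1.8522 + 1.5778
 = 5.47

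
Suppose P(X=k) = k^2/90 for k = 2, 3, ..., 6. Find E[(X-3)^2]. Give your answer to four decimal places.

4.9333

E[(X-3)^2] = Σ (x-3)^2·P(X=x)
 = 1·2/45 + 0·1/10 + 1·8/45 + 4·5/18 + 9·2/5
 = 2/45 + 0 + 8/45 + 10/9 + 18/5
 = 74/15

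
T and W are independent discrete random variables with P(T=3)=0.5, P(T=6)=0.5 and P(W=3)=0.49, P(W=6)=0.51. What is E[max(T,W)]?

5.265

E[max(T,W)] = Σ_t Σ_w max(t,w) · P(T=t)P(W=w)
 = 3·0.245 + 6·0.255 + 6·0.245 + 6·0.255
 = 0.735 + 1.53 + 1.47 + 1.53
 = 5.265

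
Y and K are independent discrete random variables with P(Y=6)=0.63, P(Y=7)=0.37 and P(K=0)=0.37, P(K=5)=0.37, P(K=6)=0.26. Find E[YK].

E[YK] = Σ_y Σ_k yk · P(Y=y)P(K=k)
 = 0·0.2331 + 30·0.2331 + 36·0.1638 + 0·0.1369 + 35·0.1369 + 42·0.0962
 = 0 + 6.993 + 5.8968 + 0 + 4.7915 + 4.0404
 = 21.7217

21.7217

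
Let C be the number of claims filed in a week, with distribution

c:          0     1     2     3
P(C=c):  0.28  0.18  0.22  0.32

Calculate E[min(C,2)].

E[min(C,2)] = Σ min(c,2)·P(C=c)
 = 0·0.28 + 1·0.18 + 2·0.22 + 2·0.32
 = 0 + 0.18 + 0.44 + 0.64
 = 1.26

1.26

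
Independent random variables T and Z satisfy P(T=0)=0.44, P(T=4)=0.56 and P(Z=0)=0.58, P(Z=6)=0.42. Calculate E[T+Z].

E[T+Z] = Σ_t Σ_z (t+z) · P(T=t)P(Z=z)
 = 0·0.2552 + 6·0.1848 + 4·0.3248 + 10·0.2352
 = 0 + 1.1088 + 1.2992 + 2.352
 = 4.76

4.76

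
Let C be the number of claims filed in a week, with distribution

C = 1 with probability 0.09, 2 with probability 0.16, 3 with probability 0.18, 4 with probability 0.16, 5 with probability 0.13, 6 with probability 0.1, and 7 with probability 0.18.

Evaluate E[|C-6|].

2.26

E[|C-6|] = Σ |c-6|·P(C=c)
 = 5·0.09 + 4·0.16 + 3·0.18 + 2·0.16 + 1·0.13 + 0·0.1 + 1·0.18
 = 0.45 + 0.64 + 0.54 + 0.32 + 0.13 + 0 + 0.18
 = 2.26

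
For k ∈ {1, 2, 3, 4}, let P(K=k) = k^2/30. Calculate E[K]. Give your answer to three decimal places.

3.333

E[K] = Σ k·P(K=k)
 = 1·1/30 + 2·2/15 + 3·3/10 + 4·8/15
 = 1/30 + 4/15 + 9/10 + 32/15
 = 10/3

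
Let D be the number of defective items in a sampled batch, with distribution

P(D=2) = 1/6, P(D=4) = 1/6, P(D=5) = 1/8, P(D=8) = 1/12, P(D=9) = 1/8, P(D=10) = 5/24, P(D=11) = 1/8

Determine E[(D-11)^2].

E[(D-11)^2] = Σ (d-11)^2·P(D=d)
 = 81·1/6 + 49·1/6 + 36·1/8 + 9·1/12 + 4·1/8 + 1·5/24 + 0·1/8
 = 27/2 + 49/6 + 9/2 + 3/4 + 1/2 + 5/24 + 0
 = 221/8

27.625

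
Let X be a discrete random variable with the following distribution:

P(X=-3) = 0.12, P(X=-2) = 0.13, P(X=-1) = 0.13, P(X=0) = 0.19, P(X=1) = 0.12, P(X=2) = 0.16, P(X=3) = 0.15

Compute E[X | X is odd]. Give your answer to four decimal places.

0.1538

P(X is odd) = 0.12 + 0.13 + 0.12 + 0.15 = 0.52.
E[X | X is odd] = [(-3)·0.12 + (-1)·0.13 + 1·0.12 + 3·0.15] / 0.52
 = 0.08 / 0.52
 = 2/13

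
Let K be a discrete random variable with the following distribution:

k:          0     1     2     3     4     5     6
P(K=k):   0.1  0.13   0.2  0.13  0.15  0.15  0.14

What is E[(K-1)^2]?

E[(K-1)^2] = Σ (k-1)^2·P(K=k)
 = 1·0.1 + 0·0.13 + 1·0.2 + 4·0.13 + 9·0.15 + 16·0.15 + 25·0.14
 = 0.1 + 0 + 0.2 + 0.52 + 1.35 + 2.4 + 3.5
 = 8.07

8.07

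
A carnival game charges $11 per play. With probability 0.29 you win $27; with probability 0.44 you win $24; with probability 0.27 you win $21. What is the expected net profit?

13.06

E[payout] = 27·0.29 + 24·0.44 + 21·0.27
 = 7.83 + 10.56 + 5.67
 = 24.06
Net = 24.06 - 11 = 13.06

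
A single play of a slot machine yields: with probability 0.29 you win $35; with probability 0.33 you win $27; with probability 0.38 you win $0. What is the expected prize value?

E[payout] = 35·0.29 + 27·0.33 + 0·0.38
 = 10.15 + 8.91 + 0
 = 19.06

19.06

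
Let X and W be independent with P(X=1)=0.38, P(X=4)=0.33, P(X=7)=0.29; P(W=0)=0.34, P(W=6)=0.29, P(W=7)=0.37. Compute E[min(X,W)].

E[min(X,W)] = Σ_x Σ_w min(x,w) · P(X=x)P(W=w)
 = 0·0.1292 + 1·0.1102 + 1·0.1406 + 0·0.1122 + 4·0.0957 + 4·0.1221 + 0·0.0986 + 6·0.0841 + 7·0.1073
 = 0 + 0.1102 + 0.1406 + 0 + 0.3828 + 0.4884 + 0 + 0.5046 + 0.7511
 = 2.3777

2.3777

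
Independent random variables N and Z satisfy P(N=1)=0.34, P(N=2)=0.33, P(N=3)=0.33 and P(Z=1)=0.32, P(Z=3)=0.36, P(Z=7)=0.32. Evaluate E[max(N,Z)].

3.9568

E[max(N,Z)] = Σ_n Σ_z max(n,z) · P(N=n)P(Z=z)
 = 1·0.1088 + 3·0.1224 + 7·0.1088 + 2·0.1056 + 3·0.1188 + 7·0.1056 + 3·0.1056 + 3·0.1188 + 7·0.1056
 = 0.1088 + 0.3672 + 0.7616 + 0.2112 + 0.3564 + 0.7392 + 0.3168 + 0.3564 + 0.7392
 = 3.9568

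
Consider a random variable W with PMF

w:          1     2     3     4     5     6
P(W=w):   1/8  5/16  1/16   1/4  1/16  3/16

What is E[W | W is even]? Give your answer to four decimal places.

P(W is even) = 5/16 + 1/4 + 3/16 = 3/4.
E[W | W is even] = [2·5/16 + 4·1/4 + 6·3/16] / (3/4)
 = 11/4 / (3/4)
 = 11/3

3.6667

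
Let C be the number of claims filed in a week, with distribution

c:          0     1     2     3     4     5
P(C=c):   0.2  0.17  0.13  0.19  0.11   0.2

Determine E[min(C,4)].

E[min(C,4)] = Σ min(c,4)·P(C=c)
 = 0·0.2 + 1·0.17 + 2·0.13 + 3·0.19 + 4·0.11 + 4·0.2
 = 0 + 0.17 + 0.26 + 0.57 + 0.44 + 0.8
 = 2.24

2.24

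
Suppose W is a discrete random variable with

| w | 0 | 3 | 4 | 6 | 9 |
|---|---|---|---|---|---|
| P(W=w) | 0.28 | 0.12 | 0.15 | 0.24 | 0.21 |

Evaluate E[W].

E[W] = Σ w·P(W=w)
 = 0·0.28 + 3·0.12 + 4·0.15 + 6·0.24 + 9·0.21
 = 0 + 0.36 + 0.6 + 1.44 + 1.89
 = 4.29

4.29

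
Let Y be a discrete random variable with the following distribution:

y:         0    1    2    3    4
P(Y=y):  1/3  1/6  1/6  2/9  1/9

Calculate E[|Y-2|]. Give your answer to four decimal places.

E[|Y-2|] = Σ |y-2|·P(Y=y)
 = 2·1/3 + 1·1/6 + 0·1/6 + 1·2/9 + 2·1/9
 = 2/3 + 1/6 + 0 + 2/9 + 2/9
 = 23/18

1.2778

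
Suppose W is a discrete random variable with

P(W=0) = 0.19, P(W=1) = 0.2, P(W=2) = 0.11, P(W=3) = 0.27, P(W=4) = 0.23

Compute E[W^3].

E[W^3] = Σ w^3·P(W=w)
 = 0·0.19 + 1·0.2 + 8·0.11 + 27·0.27 + 64·0.23
 = 0 + 0.2 + 0.88 + 7.29 + 14.72
 = 23.09

23.09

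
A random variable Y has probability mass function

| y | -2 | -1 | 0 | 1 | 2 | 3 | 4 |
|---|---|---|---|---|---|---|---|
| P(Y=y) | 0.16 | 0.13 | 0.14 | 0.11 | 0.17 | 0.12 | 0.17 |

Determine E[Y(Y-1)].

4.32

E[Y(Y-1)] = Σ y(y-1)·P(Y=y)
 = 6·0.16 + 2·0.13 + 0·0.14 + 0·0.11 + 2·0.17 + 6·0.12 + 12·0.17
 = 0.96 + 0.26 + 0 + 0 + 0.34 + 0.72 + 2.04
 = 4.32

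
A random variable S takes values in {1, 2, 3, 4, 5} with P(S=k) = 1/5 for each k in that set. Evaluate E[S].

3

E[S] = Σ s·P(S=s)
 = 1·1/5 + 2·1/5 + 3·1/5 + 4·1/5 + 5·1/5
 = 1/5 + 2/5 + 3/5 + 4/5 + 1
 = 3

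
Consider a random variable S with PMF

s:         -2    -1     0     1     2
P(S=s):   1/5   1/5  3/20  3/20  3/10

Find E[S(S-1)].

E[S(S-1)] = Σ s(s-1)·P(S=s)
 = 6·1/5 + 2·1/5 + 0·3/20 + 0·3/20 + 2·3/10
 = 6/5 + 2/5 + 0 + 0 + 3/5
 = 11/5

2.2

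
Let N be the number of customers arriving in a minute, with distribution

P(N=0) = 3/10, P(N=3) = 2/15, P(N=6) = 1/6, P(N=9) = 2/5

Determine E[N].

5

E[N] = Σ n·P(N=n)
 = 0·3/10 + 3·2/15 + 6·1/6 + 9·2/5
 = 0 + 2/5 + 1 + 18/5
 = 5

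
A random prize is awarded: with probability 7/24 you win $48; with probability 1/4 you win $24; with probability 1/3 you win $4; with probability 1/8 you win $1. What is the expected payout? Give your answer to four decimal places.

E[payout] = 48·7/24 + 24·1/4 + 4·1/3 + 1·1/8
 = 14 + 6 + 4/3 + 1/8
 = 515/24

21.4583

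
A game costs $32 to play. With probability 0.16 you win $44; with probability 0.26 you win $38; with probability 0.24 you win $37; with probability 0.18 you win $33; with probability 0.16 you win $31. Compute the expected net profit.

4.7

E[payout] = 44·0.16 + 38·0.26 + 37·0.24 + 33·0.18 + 31·0.16
 = 7.04 + 9.88 + 8.88 + 5.94 + 4.96
 = 36.7
Net = 36.7 - 32 = 4.7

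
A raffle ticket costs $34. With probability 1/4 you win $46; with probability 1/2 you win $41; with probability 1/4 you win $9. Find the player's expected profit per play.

0.25

E[payout] = 46·1/4 + 41·1/2 + 9·1/4
 = 23/2 + 41/2 + 9/4
 = 137/4
Net = 137/4 - 34 = 1/4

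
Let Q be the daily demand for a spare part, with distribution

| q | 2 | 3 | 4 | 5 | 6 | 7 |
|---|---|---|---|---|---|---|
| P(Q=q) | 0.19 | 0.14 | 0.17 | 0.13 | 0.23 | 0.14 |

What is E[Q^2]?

E[Q^2] = Σ q^2·P(Q=q)
 = 4·0.19 + 9·0.14 + 16·0.17 + 25·0.13 + 36·0.23 + 49·0.14
 = 0.76 + 1.26 + 2.72 + 3.25 + 8.28 + 6.86
 = 23.13

23.13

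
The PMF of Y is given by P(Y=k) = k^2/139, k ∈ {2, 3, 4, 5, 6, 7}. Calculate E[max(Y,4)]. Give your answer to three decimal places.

5.755

E[max(Y,4)] = Σ max(y,4)·P(Y=y)
 = 4·4/139 + 4·9/139 + 4·16/139 + 5·25/139 + 6·36/139 + 7·49/139
 = 16/139 + 36/139 + 64/139 + 125/139 + 216/139 + 343/139
 = 800/139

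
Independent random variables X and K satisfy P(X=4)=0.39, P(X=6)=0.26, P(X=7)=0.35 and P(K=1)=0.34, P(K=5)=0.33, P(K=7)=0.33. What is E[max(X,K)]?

6.1706

E[max(X,K)] = Σ_x Σ_k max(x,k) · P(X=x)P(K=k)
 = 4·0.1326 + 5·0.1287 + 7·0.1287 + 6·0.0884 + 6·0.0858 + 7·0.0858 + 7·0.119 + 7·0.1155 + 7·0.1155
 = 0.5304 + 0.6435 + 0.9009 + 0.5304 + 0.5148 + 0.6006 + 0.833 + 0.8085 + 0.8085
 = 6.1706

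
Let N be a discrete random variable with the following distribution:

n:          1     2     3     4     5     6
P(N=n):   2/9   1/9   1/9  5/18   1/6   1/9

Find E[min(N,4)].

E[min(N,4)] = Σ min(n,4)·P(N=n)
 = 1·2/9 + 2·1/9 + 3·1/9 + 4·5/18 + 4·1/6 + 4·1/9
 = 2/9 + 2/9 + 1/3 + 10/9 + 2/3 + 4/9
 = 3

3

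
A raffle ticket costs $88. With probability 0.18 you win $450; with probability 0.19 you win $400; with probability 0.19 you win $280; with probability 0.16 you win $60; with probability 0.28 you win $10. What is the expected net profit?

E[payout] = 450·0.18 + 400·0.19 + 280·0.19 + 60·0.16 + 10·0.28
 = 81 + 76 + 53.2 + 9.6 + 2.8
 = 222.6
Net = 222.6 - 88 = 134.6

134.6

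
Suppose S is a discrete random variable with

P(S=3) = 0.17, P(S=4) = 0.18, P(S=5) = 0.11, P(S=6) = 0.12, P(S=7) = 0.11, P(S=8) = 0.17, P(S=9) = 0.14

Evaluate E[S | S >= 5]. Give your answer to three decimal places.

7.169

P(S >= 5) = 0.11 + 0.12 + 0.11 + 0.17 + 0.14 = 0.65.
E[S | S >= 5] = [5·0.11 + 6·0.12 + 7·0.11 + 8·0.17 + 9·0.14] / 0.65
 = 4.66 / 0.65
 = 466/65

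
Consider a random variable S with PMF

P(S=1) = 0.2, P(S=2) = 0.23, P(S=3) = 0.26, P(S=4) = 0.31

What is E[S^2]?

E[S^2] = Σ s^2·P(S=s)
 = 1·0.2 + 4·0.23 + 9·0.26 + 16·0.31
 = 0.2 + 0.92 + 2.34 + 4.96
 = 8.42

8.42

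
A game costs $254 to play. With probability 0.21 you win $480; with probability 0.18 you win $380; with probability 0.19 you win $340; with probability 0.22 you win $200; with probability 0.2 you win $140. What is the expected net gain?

51.8

E[payout] = 480·0.21 + 380·0.18 + 340·0.19 + 200·0.22 + 140·0.2
 = 100.8 + 68.4 + 64.6 + 44 + 28
 = 305.8
Net = 305.8 - 254 = 51.8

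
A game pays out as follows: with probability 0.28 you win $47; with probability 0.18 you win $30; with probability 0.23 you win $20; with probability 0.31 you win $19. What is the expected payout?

29.05

E[payout] = 47·0.28 + 30·0.18 + 20·0.23 + 19·0.31
 = 13.16 + 5.4 + 4.6 + 5.89
 = 29.05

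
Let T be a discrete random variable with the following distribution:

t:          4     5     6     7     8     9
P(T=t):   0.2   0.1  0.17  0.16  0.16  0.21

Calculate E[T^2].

46.91

E[T^2] = Σ t^2·P(T=t)
 = 16·0.2 + 25·0.1 + 36·0.17 + 49·0.16 + 64·0.16 + 81·0.21
 = 3.2 + 2.5 + 6.12 + 7.84 + 10.24 + 17.01
 = 46.91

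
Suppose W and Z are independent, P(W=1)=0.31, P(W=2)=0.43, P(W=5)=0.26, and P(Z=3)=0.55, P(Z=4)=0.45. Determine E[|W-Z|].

E[|W-Z|] = Σ_w Σ_z |w-z| · P(W=w)P(Z=z)
 = 2·0.1705 + 3·0.1395 + 1·0.2365 + 2·0.1935 + 2·0.143 + 1·0.117
 = 0.341 + 0.4185 + 0.2365 + 0.387 + 0.286 + 0.117
 = 1.786

1.786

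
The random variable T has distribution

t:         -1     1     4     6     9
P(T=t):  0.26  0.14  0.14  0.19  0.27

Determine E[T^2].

E[T^2] = Σ t^2·P(T=t)
 = 1·0.26 + 1·0.14 + 16·0.14 + 36·0.19 + 81·0.27
 = 0.26 + 0.14 + 2.24 + 6.84 + 21.87
 = 31.35

31.35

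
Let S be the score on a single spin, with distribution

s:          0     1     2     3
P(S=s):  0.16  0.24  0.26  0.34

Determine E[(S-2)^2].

1.22

E[(S-2)^2] = Σ (s-2)^2·P(S=s)
 = 4·0.16 + 1·0.24 + 0·0.26 + 1·0.34
 = 0.64 + 0.24 + 0 + 0.34
 = 1.22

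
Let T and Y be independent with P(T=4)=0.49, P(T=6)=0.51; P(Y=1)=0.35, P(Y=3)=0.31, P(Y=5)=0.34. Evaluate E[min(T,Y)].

E[min(T,Y)] = Σ_t Σ_y min(t,y) · P(T=t)P(Y=y)
 = 1·0.1715 + 3·0.1519 + 4·0.1666 + 1·0.1785 + 3·0.1581 + 5·0.1734
 = 0.1715 + 0.4557 + 0.6664 + 0.1785 + 0.4743 + 0.867
 = 2.8134

2.8134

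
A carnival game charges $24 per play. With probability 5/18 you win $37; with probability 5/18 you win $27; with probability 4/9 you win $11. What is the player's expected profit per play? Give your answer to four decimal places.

E[payout] = 37·5/18 + 27·5/18 + 11·4/9
 = 185/18 + 15/2 + 44/9
 = 68/3
Net = 68/3 - 24 = -4/3

-1.3333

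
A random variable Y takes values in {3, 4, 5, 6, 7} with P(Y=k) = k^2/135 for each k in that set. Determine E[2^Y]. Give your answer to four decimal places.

E[2^Y] = Σ 2^y·P(Y=y)
 = 8·1/15 + 16·16/135 + 32·5/27 + 64·4/15 + 128·49/135
 = 8/15 + 256/135 + 160/27 + 256/15 + 6272/135
 = 9704/135

71.8815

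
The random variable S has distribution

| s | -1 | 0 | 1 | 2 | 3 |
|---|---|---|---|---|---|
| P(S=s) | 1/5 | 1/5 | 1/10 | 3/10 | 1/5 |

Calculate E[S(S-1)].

E[S(S-1)] = Σ s(s-1)·P(S=s)
 = 2·1/5 + 0·1/5 + 0·1/10 + 2·3/10 + 6·1/5
 = 2/5 + 0 + 0 + 3/5 + 6/5
 = 11/5

2.2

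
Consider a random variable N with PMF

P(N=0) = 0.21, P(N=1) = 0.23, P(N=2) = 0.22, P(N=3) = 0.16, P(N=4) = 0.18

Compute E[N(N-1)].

3.56

E[N(N-1)] = Σ n(n-1)·P(N=n)
 = 0·0.21 + 0·0.23 + 2·0.22 + 6·0.16 + 12·0.18
 = 0 + 0 + 0.44 + 0.96 + 2.16
 = 3.56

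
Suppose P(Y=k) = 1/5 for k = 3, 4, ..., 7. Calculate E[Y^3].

E[Y^3] = Σ y^3·P(Y=y)
 = 27·1/5 + 64·1/5 + 125·1/5 + 216·1/5 + 343·1/5
 = 27/5 + 64/5 + 25 + 216/5 + 343/5
 = 155

155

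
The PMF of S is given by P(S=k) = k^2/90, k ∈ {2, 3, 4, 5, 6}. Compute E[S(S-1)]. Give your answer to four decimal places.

E[S(S-1)] = Σ s(s-1)·P(S=s)
 = 2·2/45 + 6·1/10 + 12·8/45 + 20·5/18 + 30·2/5
 = 4/45 + 3/5 + 32/15 + 50/9 + 12
 = 917/45

20.3778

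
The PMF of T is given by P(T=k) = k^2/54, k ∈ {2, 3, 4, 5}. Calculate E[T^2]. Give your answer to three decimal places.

18.111

E[T^2] = Σ t^2·P(T=t)
 = 4·2/27 + 9·1/6 + 16·8/27 + 25·25/54
 = 8/27 + 3/2 + 128/27 + 625/54
 = 163/9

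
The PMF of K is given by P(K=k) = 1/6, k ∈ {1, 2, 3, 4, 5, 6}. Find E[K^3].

E[K^3] = Σ k^3·P(K=k)
 = 1·1/6 + 8·1/6 + 27·1/6 + 64·1/6 + 125·1/6 + 216·1/6
 = 1/6 + 4/3 + 9/2 + 32/3 + 125/6 + 36
 = 147/2

73.5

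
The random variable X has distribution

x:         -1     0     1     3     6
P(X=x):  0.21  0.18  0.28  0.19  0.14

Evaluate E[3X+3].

E[3X+3] = Σ (3x+3)·P(X=x)
 = 0·0.21 + 3·0.18 + 6·0.28 + 12·0.19 + 21·0.14
 = 0 + 0.54 + 1.68 + 2.28 + 2.94
 = 7.44

7.44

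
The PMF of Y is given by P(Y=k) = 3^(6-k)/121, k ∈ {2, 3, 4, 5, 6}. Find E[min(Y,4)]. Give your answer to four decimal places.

E[min(Y,4)] = Σ min(y,4)·P(Y=y)
 = 2·81/121 + 3·27/121 + 4·9/121 + 4·3/121 + 4·1/121
 = 162/121 + 81/121 + 36/121 + 12/121 + 4/121
 = 295/121

2.4380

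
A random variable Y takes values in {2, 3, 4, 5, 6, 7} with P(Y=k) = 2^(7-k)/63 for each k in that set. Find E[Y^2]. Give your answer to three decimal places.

E[Y^2] = Σ y^2·P(Y=y)
 = 4·32/63 + 9·16/63 + 16·8/63 + 25·4/63 + 36·2/63 + 49·1/63
 = 128/63 + 16/7 + 128/63 + 100/63 + 8/7 + 7/9
 = 69/7

9.857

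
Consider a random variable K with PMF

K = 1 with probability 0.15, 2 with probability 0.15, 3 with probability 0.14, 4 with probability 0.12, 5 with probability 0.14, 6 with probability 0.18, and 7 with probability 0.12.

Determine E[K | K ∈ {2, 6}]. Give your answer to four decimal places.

4.1818

P(K ∈ {2, 6}) = 0.15 + 0.18 = 0.33.
E[K | K ∈ {2, 6}] = [2·0.15 + 6·0.18] / 0.33
 = 1.38 / 0.33
 = 46/11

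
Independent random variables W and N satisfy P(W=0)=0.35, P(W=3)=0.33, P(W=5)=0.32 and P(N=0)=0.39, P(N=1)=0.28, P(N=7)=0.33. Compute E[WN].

E[WN] = Σ_w Σ_n wn · P(W=w)P(N=n)
 = 0·0.1365 + 0·0.098 + 0·0.1155 + 0·0.1287 + 3·0.0924 + 21·0.1089 + 0·0.1248 + 5·0.0896 + 35·0.1056
 = 0 + 0 + 0 + 0 + 0.2772 + 2.2869 + 0 + 0.448 + 3.696
 = 6.7081

6.7081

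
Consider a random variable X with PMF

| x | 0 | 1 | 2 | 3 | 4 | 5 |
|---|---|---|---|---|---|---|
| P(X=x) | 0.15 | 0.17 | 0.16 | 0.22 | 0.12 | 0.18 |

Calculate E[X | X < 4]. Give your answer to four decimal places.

1.6429

P(X < 4) = 0.15 + 0.17 + 0.16 + 0.22 = 0.7.
E[X | X < 4] = [0·0.15 + 1·0.17 + 2·0.16 + 3·0.22] / 0.7
 = 1.15 / 0.7
 = 23/14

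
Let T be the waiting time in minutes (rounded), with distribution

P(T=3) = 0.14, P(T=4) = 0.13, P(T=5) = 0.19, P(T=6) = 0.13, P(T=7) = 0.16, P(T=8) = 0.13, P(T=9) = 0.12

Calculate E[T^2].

38.65

E[T^2] = Σ t^2·P(T=t)
 = 9·0.14 + 16·0.13 + 25·0.19 + 36·0.13 + 49·0.16 + 64·0.13 + 81·0.12
 = 1.26 + 2.08 + 4.75 + 4.68 + 7.84 + 8.32 + 9.72
 = 38.65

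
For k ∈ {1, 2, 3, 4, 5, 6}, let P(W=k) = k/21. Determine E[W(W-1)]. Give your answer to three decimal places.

16.667

E[W(W-1)] = Σ w(w-1)·P(W=w)
 = 0·1/21 + 2·2/21 + 6·1/7 + 12·4/21 + 20·5/21 + 30·2/7
 = 0 + 4/21 + 6/7 + 16/7 + 100/21 + 60/7
 = 50/3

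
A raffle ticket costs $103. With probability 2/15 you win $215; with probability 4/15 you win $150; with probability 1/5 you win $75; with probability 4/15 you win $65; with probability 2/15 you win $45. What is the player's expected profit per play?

4

E[payout] = 215·2/15 + 150·4/15 + 75·1/5 + 65·4/15 + 45·2/15
 = 86/3 + 40 + 15 + 52/3 + 6
 = 107
Net = 107 - 103 = 4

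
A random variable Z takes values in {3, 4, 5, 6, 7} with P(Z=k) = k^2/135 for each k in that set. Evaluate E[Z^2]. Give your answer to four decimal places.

E[Z^2] = Σ z^2·P(Z=z)
 = 9·1/15 + 16·16/135 + 25·5/27 + 36·4/15 + 49·49/135
 = 3/5 + 256/135 + 125/27 + 48/5 + 2401/135
 = 1553/45

34.5111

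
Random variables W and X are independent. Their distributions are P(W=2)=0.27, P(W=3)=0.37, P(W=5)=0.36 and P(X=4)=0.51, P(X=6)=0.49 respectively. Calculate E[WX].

E[WX] = Σ_w Σ_x wx · P(W=w)P(X=x)
 = 8·0.1377 + 12·0.1323 + 12·0.1887 + 18·0.1813 + 20·0.1836 + 30·0.1764
 = 1.1016 + 1.5876 + 2.2644 + 3.2634 + 3.672 + 5.292
 = 17.181

17.181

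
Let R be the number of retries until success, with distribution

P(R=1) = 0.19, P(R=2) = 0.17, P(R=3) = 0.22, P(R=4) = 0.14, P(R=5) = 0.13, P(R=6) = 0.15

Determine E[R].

E[R] = Σ r·P(R=r)
 = 1·0.19 + 2·0.17 + 3·0.22 + 4·0.14 + 5·0.13 + 6·0.15
 = 0.19 + 0.34 + 0.66 + 0.56 + 0.65 + 0.9
 = 3.3

3.3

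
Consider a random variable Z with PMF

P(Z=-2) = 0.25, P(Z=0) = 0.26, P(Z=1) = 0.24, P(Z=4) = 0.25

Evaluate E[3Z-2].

0.22

E[3Z-2] = Σ (3z-2)·P(Z=z)
 = (-8)·0.25 + (-2)·0.26 + 1·0.24 + 10·0.25
 = (-2) + (-0.52) + 0.24 + 2.5
 = 0.22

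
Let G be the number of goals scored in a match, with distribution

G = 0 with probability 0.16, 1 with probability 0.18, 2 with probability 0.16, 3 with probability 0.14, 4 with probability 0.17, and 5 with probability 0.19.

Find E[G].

E[G] = Σ g·P(G=g)
 = 0·0.16 + 1·0.18 + 2·0.16 + 3·0.14 + 4·0.17 + 5·0.19
 = 0 + 0.18 + 0.32 + 0.42 + 0.68 + 0.95
 = 2.55

2.55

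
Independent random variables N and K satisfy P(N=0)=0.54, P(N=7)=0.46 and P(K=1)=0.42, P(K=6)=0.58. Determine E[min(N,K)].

E[min(N,K)] = Σ_n Σ_k min(n,k) · P(N=n)P(K=k)
 = 0·0.2268 + 0·0.3132 + 1·0.1932 + 6·0.2668
 = 0 + 0 + 0.1932 + 1.6008
 = 1.794

1.794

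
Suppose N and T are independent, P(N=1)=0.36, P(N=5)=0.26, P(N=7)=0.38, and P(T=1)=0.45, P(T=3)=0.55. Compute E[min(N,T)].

1.704

E[min(N,T)] = Σ_n Σ_t min(n,t) · P(N=n)P(T=t)
 = 1·0.162 + 1·0.198 + 1·0.117 + 3·0.143 + 1·0.171 + 3·0.209
 = 0.162 + 0.198 + 0.117 + 0.429 + 0.171 + 0.627
 = 1.704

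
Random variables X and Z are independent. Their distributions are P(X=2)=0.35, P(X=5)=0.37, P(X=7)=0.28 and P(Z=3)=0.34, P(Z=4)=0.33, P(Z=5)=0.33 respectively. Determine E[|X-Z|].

1.913

E[|X-Z|] = Σ_x Σ_z |x-z| · P(X=x)P(Z=z)
 = 1·0.119 + 2·0.1155 + 3·0.1155 + 2·0.1258 + 1·0.1221 + 0·0.1221 + 4·0.0952 + 3·0.0924 + 2·0.0924
 = 0.119 + 0.231 + 0.3465 + 0.2516 + 0.1221 + 0 + 0.3808 + 0.2772 + 0.1848
 = 1.913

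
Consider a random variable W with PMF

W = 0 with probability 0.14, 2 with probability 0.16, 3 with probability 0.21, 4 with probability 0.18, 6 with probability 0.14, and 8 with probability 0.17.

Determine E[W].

E[W] = Σ w·P(W=w)
 = 0·0.14 + 2·0.16 + 3·0.21 + 4·0.18 + 6·0.14 + 8·0.17
 = 0 + 0.32 + 0.63 + 0.72 + 0.84 + 1.36
 = 3.87

3.87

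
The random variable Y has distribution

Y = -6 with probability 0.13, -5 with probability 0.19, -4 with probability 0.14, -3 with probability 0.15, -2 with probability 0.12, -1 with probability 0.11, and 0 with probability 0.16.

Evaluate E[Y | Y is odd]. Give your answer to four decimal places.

P(Y is odd) = 0.19 + 0.15 + 0.11 = 0.45.
E[Y | Y is odd] = [(-5)·0.19 + (-3)·0.15 + (-1)·0.11] / 0.45
 = -1.51 / 0.45
 = -151/45

-3.3556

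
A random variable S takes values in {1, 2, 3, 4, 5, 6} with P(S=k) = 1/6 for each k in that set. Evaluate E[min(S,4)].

3

E[min(S,4)] = Σ min(s,4)·P(S=s)
 = 1·1/6 + 2·1/6 + 3·1/6 + 4·1/6 + 4·1/6 + 4·1/6
 = 1/6 + 1/3 + 1/2 + 2/3 + 2/3 + 2/3
 = 3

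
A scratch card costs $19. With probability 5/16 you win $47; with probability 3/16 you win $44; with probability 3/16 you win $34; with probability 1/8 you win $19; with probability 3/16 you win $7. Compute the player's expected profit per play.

E[payout] = 47·5/16 + 44·3/16 + 34·3/16 + 19·1/8 + 7·3/16
 = 235/16 + 33/4 + 51/8 + 19/8 + 21/16
 = 33
Net = 33 - 19 = 14

14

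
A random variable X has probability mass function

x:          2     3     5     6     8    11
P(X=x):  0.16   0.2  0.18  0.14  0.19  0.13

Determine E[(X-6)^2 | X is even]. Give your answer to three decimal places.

6.776

P(X is even) = 0.16 + 0.14 + 0.19 = 0.49.
E[(X-6)^2 | X is even] = [16·0.16 + 0·0.14 + 4·0.19] / 0.49
 = 3.32 / 0.49
 = 332/49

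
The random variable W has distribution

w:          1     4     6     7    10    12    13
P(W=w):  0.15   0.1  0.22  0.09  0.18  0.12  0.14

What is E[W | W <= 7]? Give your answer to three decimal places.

P(W <= 7) = 0.15 + 0.1 + 0.22 + 0.09 = 0.56.
E[W | W <= 7] = [1·0.15 + 4·0.1 + 6·0.22 + 7·0.09] / 0.56
 = 2.5 / 0.56
 = 125/28

4.464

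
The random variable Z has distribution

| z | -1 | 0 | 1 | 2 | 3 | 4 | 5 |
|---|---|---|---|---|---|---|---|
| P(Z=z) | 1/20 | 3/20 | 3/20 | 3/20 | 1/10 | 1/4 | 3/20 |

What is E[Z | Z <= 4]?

2

P(Z <= 4) = 1/20 + 3/20 + 3/20 + 3/20 + 1/10 + 1/4 = 17/20.
E[Z | Z <= 4] = [(-1)·1/20 + 0·3/20 + 1·3/20 + 2·3/20 + 3·1/10 + 4·1/4] / (17/20)
 = 17/10 / (17/20)
 = 2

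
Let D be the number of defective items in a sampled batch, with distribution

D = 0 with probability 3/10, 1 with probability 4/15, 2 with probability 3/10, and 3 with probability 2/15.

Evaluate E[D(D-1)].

E[D(D-1)] = Σ d(d-1)·P(D=d)
 = 0·3/10 + 0·4/15 + 2·3/10 + 6·2/15
 = 0 + 0 + 3/5 + 4/5
 = 7/5

1.4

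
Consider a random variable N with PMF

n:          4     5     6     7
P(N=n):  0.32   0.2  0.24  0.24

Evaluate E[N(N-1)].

E[N(N-1)] = Σ n(n-1)·P(N=n)
 = 12·0.32 + 20·0.2 + 30·0.24 + 42·0.24
 = 3.84 + 4 + 7.2 + 10.08
 = 25.12

25.12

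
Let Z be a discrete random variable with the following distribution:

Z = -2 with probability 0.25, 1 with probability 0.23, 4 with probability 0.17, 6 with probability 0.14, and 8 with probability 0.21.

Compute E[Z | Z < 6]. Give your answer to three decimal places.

0.631

P(Z < 6) = 0.25 + 0.23 + 0.17 = 0.65.
E[Z | Z < 6] = [(-2)·0.25 + 1·0.23 + 4·0.17] / 0.65
 = 0.41 / 0.65
 = 41/65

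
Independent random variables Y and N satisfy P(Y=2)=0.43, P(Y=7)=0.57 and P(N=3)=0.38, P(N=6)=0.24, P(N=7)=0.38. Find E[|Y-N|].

2.3964

E[|Y-N|] = Σ_y Σ_n |y-n| · P(Y=y)P(N=n)
 = 1·0.1634 + 4·0.1032 + 5·0.1634 + 4·0.2166 + 1·0.1368 + 0·0.2166
 = 0.1634 + 0.4128 + 0.817 + 0.8664 + 0.1368 + 0
 = 2.3964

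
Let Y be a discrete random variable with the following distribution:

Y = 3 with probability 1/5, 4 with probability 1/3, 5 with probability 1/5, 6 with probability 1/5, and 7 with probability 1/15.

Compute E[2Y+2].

11.2

E[2Y+2] = Σ (2y+2)·P(Y=y)
 = 8·1/5 + 10·1/3 + 12·1/5 + 14·1/5 + 16·1/15
 = 8/5 + 10/3 + 12/5 + 14/5 + 16/15
 = 56/5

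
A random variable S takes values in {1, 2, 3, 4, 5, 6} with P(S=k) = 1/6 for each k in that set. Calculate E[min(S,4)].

E[min(S,4)] = Σ min(s,4)·P(S=s)
 = 1·1/6 + 2·1/6 + 3·1/6 + 4·1/6 + 4·1/6 + 4·1/6
 = 1/6 + 1/3 + 1/2 + 2/3 + 2/3 + 2/3
 = 3

3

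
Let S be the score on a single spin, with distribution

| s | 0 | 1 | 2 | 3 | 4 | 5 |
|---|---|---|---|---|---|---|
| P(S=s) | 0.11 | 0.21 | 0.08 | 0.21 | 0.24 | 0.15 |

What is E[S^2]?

10.01

E[S^2] = Σ s^2·P(S=s)
 = 0·0.11 + 1·0.21 + 4·0.08 + 9·0.21 + 16·0.24 + 25·0.15
 = 0 + 0.21 + 0.32 + 1.89 + 3.84 + 3.75
 = 10.01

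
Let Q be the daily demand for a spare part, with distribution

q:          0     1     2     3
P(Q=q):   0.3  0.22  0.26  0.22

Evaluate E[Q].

1.4

E[Q] = Σ q·P(Q=q)
 = 0·0.3 + 1·0.22 + 2·0.26 + 3·0.22
 = 0 + 0.22 + 0.52 + 0.66
 = 1.4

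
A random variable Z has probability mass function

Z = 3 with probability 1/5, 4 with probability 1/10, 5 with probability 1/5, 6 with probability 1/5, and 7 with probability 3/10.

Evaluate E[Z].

E[Z] = Σ z·P(Z=z)
 = 3·1/5 + 4·1/10 + 5·1/5 + 6·1/5 + 7·3/10
 = 3/5 + 2/5 + 1 + 6/5 + 21/10
 = 53/10

5.3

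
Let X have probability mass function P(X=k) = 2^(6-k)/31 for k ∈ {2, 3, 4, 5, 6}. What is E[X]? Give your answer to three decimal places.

2.839

E[X] = Σ x·P(X=x)
 = 2·16/31 + 3·8/31 + 4·4/31 + 5·2/31 + 6·1/31
 = 32/31 + 24/31 + 16/31 + 10/31 + 6/31
 = 88/31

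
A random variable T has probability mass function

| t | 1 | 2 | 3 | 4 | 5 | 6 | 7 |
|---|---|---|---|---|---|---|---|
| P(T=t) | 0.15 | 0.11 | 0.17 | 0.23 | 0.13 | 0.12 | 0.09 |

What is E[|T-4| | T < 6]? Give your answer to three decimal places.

1.228

P(T < 6) = 0.15 + 0.11 + 0.17 + 0.23 + 0.13 = 0.79.
E[|T-4| | T < 6] = [3·0.15 + 2·0.11 + 1·0.17 + 0·0.23 + 1·0.13] / 0.79
 = 0.97 / 0.79
 = 97/79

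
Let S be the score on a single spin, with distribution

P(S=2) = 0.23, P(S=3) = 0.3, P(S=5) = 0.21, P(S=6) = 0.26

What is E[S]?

3.97

E[S] = Σ s·P(S=s)
 = 2·0.23 + 3·0.3 + 5·0.21 + 6·0.26
 = 0.46 + 0.9 + 1.05 + 1.56
 = 3.97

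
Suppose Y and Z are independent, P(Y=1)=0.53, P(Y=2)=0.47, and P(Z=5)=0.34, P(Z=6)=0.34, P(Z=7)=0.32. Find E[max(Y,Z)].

5.98

E[max(Y,Z)] = Σ_y Σ_z max(y,z) · P(Y=y)P(Z=z)
 = 5·0.1802 + 6·0.1802 + 7·0.1696 + 5·0.1598 + 6·0.1598 + 7·0.1504
 = 0.901 + 1.0812 + 1.1872 + 0.799 + 0.9588 + 1.0528
 = 5.98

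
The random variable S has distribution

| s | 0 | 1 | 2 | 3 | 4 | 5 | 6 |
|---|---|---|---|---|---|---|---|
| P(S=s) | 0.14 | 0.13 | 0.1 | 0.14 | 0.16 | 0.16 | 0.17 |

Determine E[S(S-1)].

11.26

E[S(S-1)] = Σ s(s-1)·P(S=s)
 = 0·0.14 + 0·0.13 + 2·0.1 + 6·0.14 + 12·0.16 + 20·0.16 + 30·0.17
 = 0 + 0 + 0.2 + 0.84 + 1.92 + 3.2 + 5.1
 = 11.26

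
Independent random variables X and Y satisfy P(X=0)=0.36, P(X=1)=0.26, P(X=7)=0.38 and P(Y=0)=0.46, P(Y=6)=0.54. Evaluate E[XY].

9.4608

E[XY] = Σ_x Σ_y xy · P(X=x)P(Y=y)
 = 0·0.1656 + 0·0.1944 + 0·0.1196 + 6·0.1404 + 0·0.1748 + 42·0.2052
 = 0 + 0 + 0 + 0.8424 + 0 + 8.6184
 = 9.4608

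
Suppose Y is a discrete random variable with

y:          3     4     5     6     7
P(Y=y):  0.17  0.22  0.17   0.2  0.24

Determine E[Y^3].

E[Y^3] = Σ y^3·P(Y=y)
 = 27·0.17 + 64·0.22 + 125·0.17 + 216·0.2 + 343·0.24
 = 4.59 + 14.08 + 21.25 + 43.2 + 82.32
 = 165.44

165.44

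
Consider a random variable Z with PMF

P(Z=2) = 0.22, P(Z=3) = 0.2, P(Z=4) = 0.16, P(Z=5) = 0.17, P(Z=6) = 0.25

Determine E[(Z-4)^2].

2.25

E[(Z-4)^2] = Σ (z-4)^2·P(Z=z)
 = 4·0.22 + 1·0.2 + 0·0.16 + 1·0.17 + 4·0.25
 = 0.88 + 0.2 + 0 + 0.17 + 1
 = 2.25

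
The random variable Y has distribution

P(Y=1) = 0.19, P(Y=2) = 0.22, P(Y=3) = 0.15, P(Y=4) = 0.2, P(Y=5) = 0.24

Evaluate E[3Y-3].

6.24

E[3Y-3] = Σ (3y-3)·P(Y=y)
 = 0·0.19 + 3·0.22 + 6·0.15 + 9·0.2 + 12·0.24
 = 0 + 0.66 + 0.9 + 1.8 + 2.88
 = 6.24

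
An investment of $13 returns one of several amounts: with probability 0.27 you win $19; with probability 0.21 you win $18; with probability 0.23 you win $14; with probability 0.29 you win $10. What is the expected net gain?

E[payout] = 19·0.27 + 18·0.21 + 14·0.23 + 10·0.29
 = 5.13 + 3.78 + 3.22 + 2.9
 = 15.03
Net = 15.03 - 13 = 2.03

2.03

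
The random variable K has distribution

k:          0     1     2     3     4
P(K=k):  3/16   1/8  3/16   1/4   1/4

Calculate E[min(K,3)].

2

E[min(K,3)] = Σ min(k,3)·P(K=k)
 = 0·3/16 + 1·1/8 + 2·3/16 + 3·1/4 + 3·1/4
 = 0 + 1/8 + 3/8 + 3/4 + 3/4
 = 2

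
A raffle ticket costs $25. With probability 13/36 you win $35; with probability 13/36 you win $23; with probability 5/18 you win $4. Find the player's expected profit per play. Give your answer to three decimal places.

E[payout] = 35·13/36 + 23·13/36 + 4·5/18
 = 455/36 + 299/36 + 10/9
 = 397/18
Net = 397/18 - 25 = -53/18

-2.944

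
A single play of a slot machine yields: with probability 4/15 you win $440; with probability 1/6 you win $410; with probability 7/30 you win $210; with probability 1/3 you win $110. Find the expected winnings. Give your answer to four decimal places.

271.3333

E[payout] = 440·4/15 + 410·1/6 + 210·7/30 + 110·1/3
 = 352/3 + 205/3 + 49 + 110/3
 = 814/3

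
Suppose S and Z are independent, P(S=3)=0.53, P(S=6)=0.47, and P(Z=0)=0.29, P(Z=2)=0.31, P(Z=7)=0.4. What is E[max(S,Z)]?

E[max(S,Z)] = Σ_s Σ_z max(s,z) · P(S=s)P(Z=z)
 = 3·0.1537 + 3·0.1643 + 7·0.212 + 6·0.1363 + 6·0.1457 + 7·0.188
 = 0.4611 + 0.4929 + 1.484 + 0.8178 + 0.8742 + 1.316
 = 5.446

5.446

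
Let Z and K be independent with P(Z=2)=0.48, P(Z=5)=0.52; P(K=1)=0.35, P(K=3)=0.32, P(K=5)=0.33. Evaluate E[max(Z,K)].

4.1888

E[max(Z,K)] = Σ_z Σ_k max(z,k) · P(Z=z)P(K=k)
 = 2·0.168 + 3·0.1536 + 5·0.1584 + 5·0.182 + 5·0.1664 + 5·0.1716
 = 0.336 + 0.4608 + 0.792 + 0.91 + 0.832 + 0.858
 = 4.1888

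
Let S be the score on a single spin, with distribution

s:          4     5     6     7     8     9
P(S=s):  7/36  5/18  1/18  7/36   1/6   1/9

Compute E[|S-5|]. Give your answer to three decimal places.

E[|S-5|] = Σ |s-5|·P(S=s)
 = 1·7/36 + 0·5/18 + 1·1/18 + 2·7/36 + 3·1/6 + 4·1/9
 = 7/36 + 0 + 1/18 + 7/18 + 1/2 + 4/9
 = 19/12

1.583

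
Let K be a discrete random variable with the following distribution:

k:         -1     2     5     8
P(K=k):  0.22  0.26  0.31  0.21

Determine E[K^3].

E[K^3] = Σ k^3·P(K=k)
 = (-1)·0.22 + 8·0.26 + 125·0.31 + 512·0.21
 = (-0.22) + 2.08 + 38.75 + 107.52
 = 148.13

148.13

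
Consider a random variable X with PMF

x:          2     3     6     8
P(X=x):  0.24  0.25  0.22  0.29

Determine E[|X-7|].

E[|X-7|] = Σ |x-7|·P(X=x)
 = 5·0.24 + 4·0.25 + 1·0.22 + 1·0.29
 = 1.2 + 1 + 0.22 + 0.29
 = 2.71

2.71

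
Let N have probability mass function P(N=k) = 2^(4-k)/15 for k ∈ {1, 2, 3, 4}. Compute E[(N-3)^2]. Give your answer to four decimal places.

E[(N-3)^2] = Σ (n-3)^2·P(N=n)
 = 4·8/15 + 1·4/15 + 0·2/15 + 1·1/15
 = 32/15 + 4/15 + 0 + 1/15
 = 37/15

2.4667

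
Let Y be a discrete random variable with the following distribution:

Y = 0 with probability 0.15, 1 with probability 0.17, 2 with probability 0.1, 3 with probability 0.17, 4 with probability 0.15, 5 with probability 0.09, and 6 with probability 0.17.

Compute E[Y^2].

E[Y^2] = Σ y^2·P(Y=y)
 = 0·0.15 + 1·0.17 + 4·0.1 + 9·0.17 + 16·0.15 + 25·0.09 + 36·0.17
 = 0 + 0.17 + 0.4 + 1.53 + 2.4 + 2.25 + 6.12
 = 12.87

12.87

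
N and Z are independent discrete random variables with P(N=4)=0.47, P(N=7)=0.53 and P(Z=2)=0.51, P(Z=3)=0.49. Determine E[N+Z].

8.08

E[N+Z] = Σ_n Σ_z (n+z) · P(N=n)P(Z=z)
 = 6·0.2397 + 7·0.2303 + 9·0.2703 + 10·0.2597
 = 1.4382 + 1.6121 + 2.4327 + 2.597
 = 8.08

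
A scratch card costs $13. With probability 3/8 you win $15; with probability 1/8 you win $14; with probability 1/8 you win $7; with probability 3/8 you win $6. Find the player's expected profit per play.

E[payout] = 15·3/8 + 14·1/8 + 7·1/8 + 6·3/8
 = 45/8 + 7/4 + 7/8 + 9/4
 = 21/2
Net = 21/2 - 13 = -5/2

-2.5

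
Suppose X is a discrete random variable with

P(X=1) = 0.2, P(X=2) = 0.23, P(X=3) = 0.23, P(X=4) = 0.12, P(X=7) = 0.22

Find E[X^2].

15.89

E[X^2] = Σ x^2·P(X=x)
 = 1·0.2 + 4·0.23 + 9·0.23 + 16·0.12 + 49·0.22
 = 0.2 + 0.92 + 2.07 + 1.92 + 10.78
 = 15.89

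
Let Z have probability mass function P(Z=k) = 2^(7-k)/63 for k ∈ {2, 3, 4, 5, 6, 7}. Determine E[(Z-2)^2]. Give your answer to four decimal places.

2.2381

E[(Z-2)^2] = Σ (z-2)^2·P(Z=z)
 = 0·32/63 + 1·16/63 + 4·8/63 + 9·4/63 + 16·2/63 + 25·1/63
 = 0 + 16/63 + 32/63 + 4/7 + 32/63 + 25/63
 = 47/21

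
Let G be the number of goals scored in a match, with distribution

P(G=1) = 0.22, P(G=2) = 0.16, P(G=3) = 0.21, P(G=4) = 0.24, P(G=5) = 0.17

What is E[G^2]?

E[G^2] = Σ g^2·P(G=g)
 = 1·0.22 + 4·0.16 + 9·0.21 + 16·0.24 + 25·0.17
 = 0.22 + 0.64 + 1.89 + 3.84 + 4.25
 = 10.84

10.84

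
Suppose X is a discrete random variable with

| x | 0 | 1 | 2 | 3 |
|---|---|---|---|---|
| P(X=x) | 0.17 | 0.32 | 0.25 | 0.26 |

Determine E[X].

1.6

E[X] = Σ x·P(X=x)
 = 0·0.17 + 1·0.32 + 2·0.25 + 3·0.26
 = 0 + 0.32 + 0.5 + 0.78
 = 1.6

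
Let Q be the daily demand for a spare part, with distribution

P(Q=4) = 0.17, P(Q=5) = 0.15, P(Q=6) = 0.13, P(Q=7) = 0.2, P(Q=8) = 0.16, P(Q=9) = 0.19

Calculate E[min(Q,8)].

E[min(Q,8)] = Σ min(q,8)·P(Q=q)
 = 4·0.17 + 5·0.15 + 6·0.13 + 7·0.2 + 8·0.16 + 8·0.19
 = 0.68 + 0.75 + 0.78 + 1.4 + 1.28 + 1.52
 = 6.41

6.41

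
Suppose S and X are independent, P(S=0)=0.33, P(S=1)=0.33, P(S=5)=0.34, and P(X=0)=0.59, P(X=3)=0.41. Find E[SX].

E[SX] = Σ_s Σ_x sx · P(S=s)P(X=x)
 = 0·0.1947 + 0·0.1353 + 0·0.1947 + 3·0.1353 + 0·0.2006 + 15·0.1394
 = 0 + 0 + 0 + 0.4059 + 0 + 2.091
 = 2.4969

2.4969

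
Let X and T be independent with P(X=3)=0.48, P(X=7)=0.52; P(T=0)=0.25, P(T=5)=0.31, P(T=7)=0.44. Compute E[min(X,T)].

3.4876

E[min(X,T)] = Σ_x Σ_t min(x,t) · P(X=x)P(T=t)
 = 0·0.12 + 3·0.1488 + 3·0.2112 + 0·0.13 + 5·0.1612 + 7·0.2288
 = 0 + 0.4464 + 0.6336 + 0 + 0.806 + 1.6016
 = 3.4876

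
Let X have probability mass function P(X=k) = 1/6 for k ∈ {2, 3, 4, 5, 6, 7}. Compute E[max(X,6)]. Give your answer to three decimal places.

E[max(X,6)] = Σ max(x,6)·P(X=x)
 = 6·1/6 + 6·1/6 + 6·1/6 + 6·1/6 + 6·1/6 + 7·1/6
 = 1 + 1 + 1 + 1 + 1 + 7/6
 = 37/6

6.167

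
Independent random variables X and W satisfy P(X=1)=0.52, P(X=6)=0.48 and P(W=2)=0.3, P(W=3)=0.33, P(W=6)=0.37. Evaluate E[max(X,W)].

4.8612

E[max(X,W)] = Σ_x Σ_w max(x,w) · P(X=x)P(W=w)
 = 2·0.156 + 3·0.1716 + 6·0.1924 + 6·0.144 + 6·0.1584 + 6·0.1776
 = 0.312 + 0.5148 + 1.1544 + 0.864 + 0.9504 + 1.0656
 = 4.8612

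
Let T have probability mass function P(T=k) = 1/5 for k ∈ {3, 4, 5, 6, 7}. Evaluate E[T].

E[T] = Σ t·P(T=t)
 = 3·1/5 + 4·1/5 + 5·1/5 + 6·1/5 + 7·1/5
 = 3/5 + 4/5 + 1 + 6/5 + 7/5
 = 5

5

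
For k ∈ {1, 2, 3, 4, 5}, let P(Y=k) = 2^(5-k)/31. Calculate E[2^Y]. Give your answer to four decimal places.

E[2^Y] = Σ 2^y·P(Y=y)
 = 2·16/31 + 4·8/31 + 8·4/31 + 16·2/31 + 32·1/31
 = 32/31 + 32/31 + 32/31 + 32/31 + 32/31
 = 160/31

5.1613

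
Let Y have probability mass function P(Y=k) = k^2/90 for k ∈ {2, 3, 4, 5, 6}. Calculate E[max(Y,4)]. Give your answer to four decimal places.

E[max(Y,4)] = Σ max(y,4)·P(Y=y)
 = 4·2/45 + 4·1/10 + 4·8/45 + 5·5/18 + 6·2/5
 = 8/45 + 2/5 + 32/45 + 25/18 + 12/5
 = 457/90

5.0778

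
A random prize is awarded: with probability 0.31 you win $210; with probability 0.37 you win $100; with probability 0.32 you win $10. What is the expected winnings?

105.3

E[payout] = 210·0.31 + 100·0.37 + 10·0.32
 = 65.1 + 37 + 3.2
 = 105.3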